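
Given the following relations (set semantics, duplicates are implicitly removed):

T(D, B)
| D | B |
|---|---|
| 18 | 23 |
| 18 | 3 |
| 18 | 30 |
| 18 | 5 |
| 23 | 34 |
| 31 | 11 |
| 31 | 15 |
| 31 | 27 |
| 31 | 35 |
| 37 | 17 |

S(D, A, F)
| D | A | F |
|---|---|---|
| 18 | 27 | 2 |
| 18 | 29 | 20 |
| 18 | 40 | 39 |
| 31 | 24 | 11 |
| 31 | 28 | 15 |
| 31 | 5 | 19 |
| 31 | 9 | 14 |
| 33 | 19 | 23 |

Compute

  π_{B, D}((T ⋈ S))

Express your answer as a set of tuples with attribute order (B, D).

{(11, 31), (15, 31), (23, 18), (27, 31), (3, 18), (30, 18), (35, 31), (5, 18)}

Natural join on D: {(18, 23, 27, 2), (18, 23, 29, 20), (18, 23, 40, 39), (18, 3, 27, 2), (18, 3, 29, 20), (18, 3, 40, 39), (18, 30, 27, 2), (18, 30, 29, 20), (18, 30, 40, 39), (18, 5, 27, 2), (18, 5, 29, 20), (18, 5, 40, 39), (31, 11, 24, 11), (31, 11, 28, 15), (31, 11, 5, 19), (31, 11, 9, 14), (31, 15, 24, 11), (31, 15, 28, 15), (31, 15, 5, 19), (31, 15, 9, 14), (31, 27, 24, 11), (31, 27, 28, 15), (31, 27, 5, 19), (31, 27, 9, 14), (31, 35, 24, 11), (31, 35, 28, 15), (31, 35, 5, 19), (31, 35, 9, 14)}
Projecting to B, D (20 duplicate(s) eliminated): {(11, 31), (15, 31), (23, 18), (27, 31), (3, 18), (30, 18), (35, 31), (5, 18)}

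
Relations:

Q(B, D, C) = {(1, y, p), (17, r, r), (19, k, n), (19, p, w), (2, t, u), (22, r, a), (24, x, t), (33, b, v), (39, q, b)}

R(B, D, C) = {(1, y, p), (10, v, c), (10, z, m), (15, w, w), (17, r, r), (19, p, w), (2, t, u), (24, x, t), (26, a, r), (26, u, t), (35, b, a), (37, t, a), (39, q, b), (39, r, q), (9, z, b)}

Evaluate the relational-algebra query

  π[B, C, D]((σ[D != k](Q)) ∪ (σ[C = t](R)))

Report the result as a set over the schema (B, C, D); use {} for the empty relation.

Apply σ_{D != k}; surviving tuples: {(1, y, p), (17, r, r), (19, p, w), (2, t, u), (22, r, a), (24, x, t), (33, b, v), (39, q, b)}
Apply σ_{C = t}; surviving tuples: {(24, x, t), (26, u, t)}
Union: {(1, y, p), (17, r, r), (19, p, w), (2, t, u), (22, r, a), (24, x, t), (33, b, v), (39, q, b)} with {(24, x, t), (26, u, t)} → {(1, y, p), (17, r, r), (19, p, w), (2, t, u), (22, r, a), (24, x, t), (26, u, t), (33, b, v), (39, q, b)}
π[B, C, D]: project onto (B, C, D) → {(1, p, y), (17, r, r), (19, w, p), (2, u, t), (22, a, r), (24, t, x), (26, t, u), (33, v, b), (39, b, q)}

{(1, p, y), (17, r, r), (19, w, p), (2, u, t), (22, a, r), (24, t, x), (26, t, u), (33, v, b), (39, b, q)}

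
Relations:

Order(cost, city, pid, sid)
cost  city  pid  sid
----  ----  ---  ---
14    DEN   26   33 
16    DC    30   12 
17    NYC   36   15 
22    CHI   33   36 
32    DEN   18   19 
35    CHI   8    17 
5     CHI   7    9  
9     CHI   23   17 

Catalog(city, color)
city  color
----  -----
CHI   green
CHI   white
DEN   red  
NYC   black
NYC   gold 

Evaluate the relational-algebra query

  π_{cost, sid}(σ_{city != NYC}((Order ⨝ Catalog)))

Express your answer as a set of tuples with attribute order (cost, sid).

{(14, 33), (22, 36), (32, 19), (35, 17), (5, 9), (9, 17)}

Joining Order and Catalog on city yields {(14, DEN, 26, 33, red), (17, NYC, 36, 15, black), (17, NYC, 36, 15, gold), (22, CHI, 33, 36, green), (22, CHI, 33, 36, white), (32, DEN, 18, 19, red), (35, CHI, 8, 17, green), (35, CHI, 8, 17, white), (5, CHI, 7, 9, green), (5, CHI, 7, 9, white), (9, CHI, 23, 17, green), (9, CHI, 23, 17, white)}.
σ[city != NYC]: keep tuples satisfying city != NYC → {(14, DEN, 26, 33, red), (22, CHI, 33, 36, green), (22, CHI, 33, 36, white), (32, DEN, 18, 19, red), (35, CHI, 8, 17, green), (35, CHI, 8, 17, white), (5, CHI, 7, 9, green), (5, CHI, 7, 9, white), (9, CHI, 23, 17, green), (9, CHI, 23, 17, white)}
π[cost, sid]: project onto (cost, sid) (4 duplicate(s) eliminated) → {(14, 33), (22, 36), (32, 19), (35, 17), (5, 9), (9, 17)}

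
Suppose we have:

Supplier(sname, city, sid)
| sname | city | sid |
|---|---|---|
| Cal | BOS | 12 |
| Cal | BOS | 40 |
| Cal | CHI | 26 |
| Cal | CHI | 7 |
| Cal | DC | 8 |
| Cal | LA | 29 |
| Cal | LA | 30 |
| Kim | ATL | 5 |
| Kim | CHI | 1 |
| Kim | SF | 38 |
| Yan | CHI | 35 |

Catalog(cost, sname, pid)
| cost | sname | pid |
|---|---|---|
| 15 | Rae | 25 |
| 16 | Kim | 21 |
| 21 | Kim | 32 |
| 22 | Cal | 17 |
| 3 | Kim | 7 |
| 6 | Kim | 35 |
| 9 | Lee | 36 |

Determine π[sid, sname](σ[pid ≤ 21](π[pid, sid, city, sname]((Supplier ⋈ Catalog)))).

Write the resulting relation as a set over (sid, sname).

{(1, Kim), (12, Cal), (26, Cal), (29, Cal), (30, Cal), (38, Kim), (40, Cal), (5, Kim), (7, Cal), (8, Cal)}

Natural join on sname: {(Cal, BOS, 12, 22, 17), (Cal, BOS, 40, 22, 17), (Cal, CHI, 26, 22, 17), (Cal, CHI, 7, 22, 17), (Cal, DC, 8, 22, 17), (Cal, LA, 29, 22, 17), (Cal, LA, 30, 22, 17), (Kim, ATL, 5, 16, 21), (Kim, ATL, 5, 21, 32), (Kim, ATL, 5, 3, 7), (Kim, ATL, 5, 6, 35), (Kim, CHI, 1, 16, 21), (Kim, CHI, 1, 21, 32), (Kim, CHI, 1, 3, 7), (Kim, CHI, 1, 6, 35), (Kim, SF, 38, 16, 21), (Kim, SF, 38, 21, 32), (Kim, SF, 38, 3, 7), (Kim, SF, 38, 6, 35)}
π_{pid, sid, city, sname} gives {(17, 12, BOS, Cal), (17, 26, CHI, Cal), (17, 29, LA, Cal), (17, 30, LA, Cal), (17, 40, BOS, Cal), (17, 7, CHI, Cal), (17, 8, DC, Cal), (21, 1, CHI, Kim), (21, 38, SF, Kim), (21, 5, ATL, Kim), (32, 1, CHI, Kim), (32, 38, SF, Kim), (32, 5, ATL, Kim), (35, 1, CHI, Kim), (35, 38, SF, Kim), (35, 5, ATL, Kim), (7, 1, CHI, Kim), (7, 38, SF, Kim), (7, 5, ATL, Kim)}.
Filtering on pid ≤ 21 leaves {(17, 12, BOS, Cal), (17, 26, CHI, Cal), (17, 29, LA, Cal), (17, 30, LA, Cal), (17, 40, BOS, Cal), (17, 7, CHI, Cal), (17, 8, DC, Cal), (21, 1, CHI, Kim), (21, 38, SF, Kim), (21, 5, ATL, Kim), (7, 1, CHI, Kim), (7, 38, SF, Kim), (7, 5, ATL, Kim)}.
π_{sid, sname} gives {(1, Kim), (12, Cal), (26, Cal), (29, Cal), (30, Cal), (38, Kim), (40, Cal), (5, Kim), (7, Cal), (8, Cal)} (3 duplicate(s) eliminated).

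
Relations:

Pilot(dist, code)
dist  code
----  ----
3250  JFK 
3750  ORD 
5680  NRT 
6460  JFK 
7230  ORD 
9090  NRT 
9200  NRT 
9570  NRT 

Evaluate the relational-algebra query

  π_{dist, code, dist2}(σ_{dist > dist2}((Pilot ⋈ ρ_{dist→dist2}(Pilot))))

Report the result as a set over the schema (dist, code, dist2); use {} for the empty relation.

{(6460, JFK, 3250), (7230, ORD, 3750), (9090, NRT, 5680), (9200, NRT, 5680), (9200, NRT, 9090), (9570, NRT, 5680), (9570, NRT, 9090), (9570, NRT, 9200)}

ρ[dist→dist2]: schema becomes (dist2, code); tuples unchanged.
Joining Pilot and ρ_{dist→dist2}(Pilot) on code yields {(3250, JFK, 3250), (3250, JFK, 6460), (3750, ORD, 3750), (3750, ORD, 7230), (5680, NRT, 5680), (5680, NRT, 9090), (5680, NRT, 9200), (5680, NRT, 9570), (6460, JFK, 3250), (6460, JFK, 6460), (7230, ORD, 3750), (7230, ORD, 7230), (9090, NRT, 5680), (9090, NRT, 9090), (9090, NRT, 9200), (9090, NRT, 9570), (9200, NRT, 5680), (9200, NRT, 9090), (9200, NRT, 9200), (9200, NRT, 9570), (9570, NRT, 5680), (9570, NRT, 9090), (9570, NRT, 9200), (9570, NRT, 9570)}.
Filtering on dist > dist2 leaves {(6460, JFK, 3250), (7230, ORD, 3750), (9090, NRT, 5680), (9200, NRT, 5680), (9200, NRT, 9090), (9570, NRT, 5680), (9570, NRT, 9090), (9570, NRT, 9200)}.
π[dist, code, dist2]: project onto (dist, code, dist2) → {(6460, JFK, 3250), (7230, ORD, 3750), (9090, NRT, 5680), (9200, NRT, 5680), (9200, NRT, 9090), (9570, NRT, 5680), (9570, NRT, 9090), (9570, NRT, 9200)}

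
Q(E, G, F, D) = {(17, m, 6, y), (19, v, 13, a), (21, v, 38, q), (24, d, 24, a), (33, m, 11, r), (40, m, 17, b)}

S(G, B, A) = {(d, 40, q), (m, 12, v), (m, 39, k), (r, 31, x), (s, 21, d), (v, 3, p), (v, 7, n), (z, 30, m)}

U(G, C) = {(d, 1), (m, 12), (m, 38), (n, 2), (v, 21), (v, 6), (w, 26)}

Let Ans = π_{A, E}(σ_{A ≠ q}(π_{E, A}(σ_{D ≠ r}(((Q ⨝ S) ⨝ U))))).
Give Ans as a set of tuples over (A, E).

Natural join on G: {(17, m, 6, y, 12, v), (17, m, 6, y, 39, k), (19, v, 13, a, 3, p), (19, v, 13, a, 7, n), (21, v, 38, q, 3, p), (21, v, 38, q, 7, n), (24, d, 24, a, 40, q), (33, m, 11, r, 12, v), (33, m, 11, r, 39, k), (40, m, 17, b, 12, v), (40, m, 17, b, 39, k)}
Natural join on G: {(17, m, 6, y, 12, v, 12), (17, m, 6, y, 12, v, 38), (17, m, 6, y, 39, k, 12), (17, m, 6, y, 39, k, 38), (19, v, 13, a, 3, p, 21), (19, v, 13, a, 3, p, 6), (19, v, 13, a, 7, n, 21), (19, v, 13, a, 7, n, 6), (21, v, 38, q, 3, p, 21), (21, v, 38, q, 3, p, 6), (21, v, 38, q, 7, n, 21), (21, v, 38, q, 7, n, 6), (24, d, 24, a, 40, q, 1), (33, m, 11, r, 12, v, 12), (33, m, 11, r, 12, v, 38), (33, m, 11, r, 39, k, 12), (33, m, 11, r, 39, k, 38), (40, m, 17, b, 12, v, 12), (40, m, 17, b, 12, v, 38), (40, m, 17, b, 39, k, 12), (40, m, 17, b, 39, k, 38)}
Apply σ_{D ≠ r}; surviving tuples: {(17, m, 6, y, 12, v, 12), (17, m, 6, y, 12, v, 38), (17, m, 6, y, 39, k, 12), (17, m, 6, y, 39, k, 38), (19, v, 13, a, 3, p, 21), (19, v, 13, a, 3, p, 6), (19, v, 13, a, 7, n, 21), (19, v, 13, a, 7, n, 6), (21, v, 38, q, 3, p, 21), (21, v, 38, q, 3, p, 6), (21, v, 38, q, 7, n, 21), (21, v, 38, q, 7, n, 6), (24, d, 24, a, 40, q, 1), (40, m, 17, b, 12, v, 12), (40, m, 17, b, 12, v, 38), (40, m, 17, b, 39, k, 12), (40, m, 17, b, 39, k, 38)}
Keep only column(s) E, A (8 duplicate(s) eliminated): {(17, k), (17, v), (19, n), (19, p), (21, n), (21, p), (24, q), (40, k), (40, v)}
Apply σ_{A ≠ q}; surviving tuples: {(17, k), (17, v), (19, n), (19, p), (21, n), (21, p), (40, k), (40, v)}
Keep only column(s) A, E: {(k, 17), (k, 40), (n, 19), (n, 21), (p, 19), (p, 21), (v, 17), (v, 40)}

{(k, 17), (k, 40), (n, 19), (n, 21), (p, 19), (p, 21), (v, 17), (v, 40)}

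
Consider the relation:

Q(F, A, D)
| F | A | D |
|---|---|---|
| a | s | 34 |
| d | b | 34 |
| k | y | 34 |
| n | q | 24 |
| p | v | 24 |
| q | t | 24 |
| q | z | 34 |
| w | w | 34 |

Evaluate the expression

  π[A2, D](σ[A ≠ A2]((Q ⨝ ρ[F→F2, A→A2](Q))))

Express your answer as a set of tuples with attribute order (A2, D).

{(b, 34), (q, 24), (s, 34), (t, 24), (v, 24), (w, 34), (y, 34), (z, 34)}

ρ[F→F2, A→A2]: schema becomes (F2, A2, D); tuples unchanged.
Natural join on D: {(a, s, 34, a, s), (a, s, 34, d, b), (a, s, 34, k, y), (a, s, 34, q, z), (a, s, 34, w, w), (d, b, 34, a, s), (d, b, 34, d, b), (d, b, 34, k, y), (d, b, 34, q, z), (d, b, 34, w, w), (k, y, 34, a, s), (k, y, 34, d, b), (k, y, 34, k, y), (k, y, 34, q, z), (k, y, 34, w, w), (n, q, 24, n, q), (n, q, 24, p, v), (n, q, 24, q, t), (p, v, 24, n, q), (p, v, 24, p, v), (p, v, 24, q, t), (q, t, 24, n, q), (q, t, 24, p, v), (q, t, 24, q, t), (q, z, 34, a, s), (q, z, 34, d, b), (q, z, 34, k, y), (q, z, 34, q, z), (q, z, 34, w, w), (w, w, 34, a, s), (w, w, 34, d, b), (w, w, 34, k, y), (w, w, 34, q, z), (w, w, 34, w, w)}
Filtering on A ≠ A2 leaves {(a, s, 34, d, b), (a, s, 34, k, y), (a, s, 34, q, z), (a, s, 34, w, w), (d, b, 34, a, s), (d, b, 34, k, y), (d, b, 34, q, z), (d, b, 34, w, w), (k, y, 34, a, s), (k, y, 34, d, b), (k, y, 34, q, z), (k, y, 34, w, w), (n, q, 24, p, v), (n, q, 24, q, t), (p, v, 24, n, q), (p, v, 24, q, t), (q, t, 24, n, q), (q, t, 24, p, v), (q, z, 34, a, s), (q, z, 34, d, b), (q, z, 34, k, y), (q, z, 34, w, w), (w, w, 34, a, s), (w, w, 34, d, b), (w, w, 34, k, y), (w, w, 34, q, z)}.
π[A2, D]: project onto (A2, D) (18 duplicate(s) eliminated) → {(b, 34), (q, 24), (s, 34), (t, 24), (v, 24), (w, 34), (y, 34), (z, 34)}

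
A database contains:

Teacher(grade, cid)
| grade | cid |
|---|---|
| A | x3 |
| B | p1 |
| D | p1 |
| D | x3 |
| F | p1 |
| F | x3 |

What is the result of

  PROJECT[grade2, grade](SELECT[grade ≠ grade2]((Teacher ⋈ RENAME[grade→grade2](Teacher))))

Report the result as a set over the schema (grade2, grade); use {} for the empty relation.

{(A, D), (A, F), (B, D), (B, F), (D, A), (D, B), (D, F), (F, A), (F, B), (F, D)}

ρ[grade→grade2]: schema becomes (grade2, cid); tuples unchanged.
Joining Teacher and RENAME[grade→grade2](Teacher) on cid yields {(A, x3, A), (A, x3, D), (A, x3, F), (B, p1, B), (B, p1, D), (B, p1, F), (D, p1, B), (D, p1, D), (D, p1, F), (D, x3, A), (D, x3, D), (D, x3, F), (F, p1, B), (F, p1, D), (F, p1, F), (F, x3, A), (F, x3, D), (F, x3, F)}.
σ[grade ≠ grade2]: keep tuples satisfying grade ≠ grade2 → {(A, x3, D), (A, x3, F), (B, p1, D), (B, p1, F), (D, p1, B), (D, p1, F), (D, x3, A), (D, x3, F), (F, p1, B), (F, p1, D), (F, x3, A), (F, x3, D)}
π_{grade2, grade} gives {(A, D), (A, F), (B, D), (B, F), (D, A), (D, B), (D, F), (F, A), (F, B), (F, D)} (2 duplicate(s) eliminated).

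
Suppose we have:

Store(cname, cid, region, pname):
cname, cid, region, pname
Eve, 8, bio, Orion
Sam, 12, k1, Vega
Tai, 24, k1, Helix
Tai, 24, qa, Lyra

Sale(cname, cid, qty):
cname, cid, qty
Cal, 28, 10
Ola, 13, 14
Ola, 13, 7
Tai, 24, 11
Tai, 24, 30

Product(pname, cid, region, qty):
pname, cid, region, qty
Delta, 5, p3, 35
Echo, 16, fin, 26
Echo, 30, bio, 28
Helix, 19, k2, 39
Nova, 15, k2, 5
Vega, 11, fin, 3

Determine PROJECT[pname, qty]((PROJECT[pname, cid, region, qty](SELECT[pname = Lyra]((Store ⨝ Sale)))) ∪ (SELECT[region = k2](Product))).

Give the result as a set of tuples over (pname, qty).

Natural join on cname, cid: {(Tai, 24, k1, Helix, 11), (Tai, 24, k1, Helix, 30), (Tai, 24, qa, Lyra, 11), (Tai, 24, qa, Lyra, 30)}
Filtering on pname = Lyra leaves {(Tai, 24, qa, Lyra, 11), (Tai, 24, qa, Lyra, 30)}.
π[pname, cid, region, qty]: project onto (pname, cid, region, qty) → {(Lyra, 24, qa, 11), (Lyra, 24, qa, 30)}
Filtering on region = k2 leaves {(Helix, 19, k2, 39), (Nova, 15, k2, 5)}.
Taking the union: {(Helix, 19, k2, 39), (Lyra, 24, qa, 11), (Lyra, 24, qa, 30), (Nova, 15, k2, 5)}
π[pname, qty]: project onto (pname, qty) → {(Helix, 39), (Lyra, 11), (Lyra, 30), (Nova, 5)}

{(Helix, 39), (Lyra, 11), (Lyra, 30), (Nova, 5)}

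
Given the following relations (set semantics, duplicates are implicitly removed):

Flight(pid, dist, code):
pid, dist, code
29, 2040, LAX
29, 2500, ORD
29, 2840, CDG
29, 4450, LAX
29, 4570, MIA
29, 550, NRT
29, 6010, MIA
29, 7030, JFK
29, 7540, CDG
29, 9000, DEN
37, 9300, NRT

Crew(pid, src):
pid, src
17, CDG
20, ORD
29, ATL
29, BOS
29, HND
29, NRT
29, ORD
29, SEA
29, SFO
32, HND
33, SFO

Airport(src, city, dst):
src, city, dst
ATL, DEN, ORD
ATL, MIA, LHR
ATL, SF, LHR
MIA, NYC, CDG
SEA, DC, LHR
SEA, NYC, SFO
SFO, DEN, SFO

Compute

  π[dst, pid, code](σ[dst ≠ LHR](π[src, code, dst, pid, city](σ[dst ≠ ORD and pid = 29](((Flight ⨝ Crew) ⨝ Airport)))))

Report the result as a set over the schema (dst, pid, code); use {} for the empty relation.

{(SFO, 29, CDG), (SFO, 29, DEN), (SFO, 29, JFK), (SFO, 29, LAX), (SFO, 29, MIA), (SFO, 29, NRT), (SFO, 29, ORD)}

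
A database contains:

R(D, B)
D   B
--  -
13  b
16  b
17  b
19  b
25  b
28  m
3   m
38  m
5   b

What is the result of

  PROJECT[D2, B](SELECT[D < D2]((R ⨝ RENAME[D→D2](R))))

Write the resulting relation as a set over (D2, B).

{(13, b), (16, b), (17, b), (19, b), (25, b), (28, m), (38, m)}

ρ[D→D2]: schema becomes (D2, B); tuples unchanged.
Natural join on B: {(13, b, 13), (13, b, 16), (13, b, 17), (13, b, 19), (13, b, 25), (13, b, 5), (16, b, 13), (16, b, 16), (16, b, 17), (16, b, 19), (16, b, 25), (16, b, 5), (17, b, 13), (17, b, 16), (17, b, 17), (17, b, 19), (17, b, 25), (17, b, 5), (19, b, 13), (19, b, 16), (19, b, 17), (19, b, 19), (19, b, 25), (19, b, 5), (25, b, 13), (25, b, 16), (25, b, 17), (25, b, 19), (25, b, 25), (25, b, 5), (28, m, 28), (28, m, 3), (28, m, 38), (3, m, 28), (3, m, 3), (3, m, 38), (38, m, 28), (38, m, 3), (38, m, 38), (5, b, 13), (5, b, 16), (5, b, 17), (5, b, 19), (5, b, 25), (5, b, 5)}
Apply σ_{D < D2}; surviving tuples: {(13, b, 16), (13, b, 17), (13, b, 19), (13, b, 25), (16, b, 17), (16, b, 19), (16, b, 25), (17, b, 19), (17, b, 25), (19, b, 25), (28, m, 38), (3, m, 28), (3, m, 38), (5, b, 13), (5, b, 16), (5, b, 17), (5, b, 19), (5, b, 25)}
Projecting to D2, B (11 duplicate(s) eliminated): {(13, b), (16, b), (17, b), (19, b), (25, b), (28, m), (38, m)}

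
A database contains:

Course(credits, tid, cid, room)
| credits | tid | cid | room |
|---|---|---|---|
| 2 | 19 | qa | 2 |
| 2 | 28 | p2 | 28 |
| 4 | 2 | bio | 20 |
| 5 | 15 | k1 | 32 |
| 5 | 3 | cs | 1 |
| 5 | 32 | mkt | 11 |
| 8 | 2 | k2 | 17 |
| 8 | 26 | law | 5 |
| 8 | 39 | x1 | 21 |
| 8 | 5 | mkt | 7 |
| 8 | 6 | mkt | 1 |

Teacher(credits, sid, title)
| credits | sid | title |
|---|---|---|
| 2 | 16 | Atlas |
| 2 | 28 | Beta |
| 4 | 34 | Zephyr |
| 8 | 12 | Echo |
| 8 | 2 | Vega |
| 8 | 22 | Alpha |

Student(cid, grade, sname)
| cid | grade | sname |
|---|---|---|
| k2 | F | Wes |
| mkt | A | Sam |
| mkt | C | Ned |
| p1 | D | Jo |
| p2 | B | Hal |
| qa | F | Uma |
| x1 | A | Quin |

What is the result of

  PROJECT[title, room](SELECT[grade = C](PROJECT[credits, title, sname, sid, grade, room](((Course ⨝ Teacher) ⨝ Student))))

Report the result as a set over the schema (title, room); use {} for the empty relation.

Natural join on credits: {(2, 19, qa, 2, 16, Atlas), (2, 19, qa, 2, 28, Beta), (2, 28, p2, 28, 16, Atlas), (2, 28, p2, 28, 28, Beta), (4, 2, bio, 20, 34, Zephyr), (8, 2, k2, 17, 12, Echo), (8, 2, k2, 17, 2, Vega), (8, 2, k2, 17, 22, Alpha), (8, 26, law, 5, 12, Echo), (8, 26, law, 5, 2, Vega), (8, 26, law, 5, 22, Alpha), (8, 39, x1, 21, 12, Echo), (8, 39, x1, 21, 2, Vega), (8, 39, x1, 21, 22, Alpha), (8, 5, mkt, 7, 12, Echo), (8, 5, mkt, 7, 2, Vega), (8, 5, mkt, 7, 22, Alpha), (8, 6, mkt, 1, 12, Echo), (8, 6, mkt, 1, 2, Vega), (8, 6, mkt, 1, 22, Alpha)}
Natural join on cid: {(2, 19, qa, 2, 16, Atlas, F, Uma), (2, 19, qa, 2, 28, Beta, F, Uma), (2, 28, p2, 28, 16, Atlas, B, Hal), (2, 28, p2, 28, 28, Beta, B, Hal), (8, 2, k2, 17, 12, Echo, F, Wes), (8, 2, k2, 17, 2, Vega, F, Wes), (8, 2, k2, 17, 22, Alpha, F, Wes), (8, 39, x1, 21, 12, Echo, A, Quin), (8, 39, x1, 21, 2, Vega, A, Quin), (8, 39, x1, 21, 22, Alpha, A, Quin), (8, 5, mkt, 7, 12, Echo, A, Sam), (8, 5, mkt, 7, 12, Echo, C, Ned), (8, 5, mkt, 7, 2, Vega, A, Sam), (8, 5, mkt, 7, 2, Vega, C, Ned), (8, 5, mkt, 7, 22, Alpha, A, Sam), (8, 5, mkt, 7, 22, Alpha, C, Ned), (8, 6, mkt, 1, 12, Echo, A, Sam), (8, 6, mkt, 1, 12, Echo, C, Ned), (8, 6, mkt, 1, 2, Vega, A, Sam), (8, 6, mkt, 1, 2, Vega, C, Ned), (8, 6, mkt, 1, 22, Alpha, A, Sam), (8, 6, mkt, 1, 22, Alpha, C, Ned)}
Keep only column(s) credits, title, sname, sid, grade, room: {(2, Atlas, Hal, 16, B, 28), (2, Atlas, Uma, 16, F, 2), (2, Beta, Hal, 28, B, 28), (2, Beta, Uma, 28, F, 2), (8, Alpha, Ned, 22, C, 1), (8, Alpha, Ned, 22, C, 7), (8, Alpha, Quin, 22, A, 21), (8, Alpha, Sam, 22, A, 1), (8, Alpha, Sam, 22, A, 7), (8, Alpha, Wes, 22, F, 17), (8, Echo, Ned, 12, C, 1), (8, Echo, Ned, 12, C, 7), (8, Echo, Quin, 12, A, 21), (8, Echo, Sam, 12, A, 1), (8, Echo, Sam, 12, A, 7), (8, Echo, Wes, 12, F, 17), (8, Vega, Ned, 2, C, 1), (8, Vega, Ned, 2, C, 7), (8, Vega, Quin, 2, A, 21), (8, Vega, Sam, 2, A, 1), (8, Vega, Sam, 2, A, 7), (8, Vega, Wes, 2, F, 17)}
σ[grade = C]: keep tuples satisfying grade = C → {(8, Alpha, Ned, 22, C, 1), (8, Alpha, Ned, 22, C, 7), (8, Echo, Ned, 12, C, 1), (8, Echo, Ned, 12, C, 7), (8, Vega, Ned, 2, C, 1), (8, Vega, Ned, 2, C, 7)}
Keep only column(s) title, room: {(Alpha, 1), (Alpha, 7), (Echo, 1), (Echo, 7), (Vega, 1), (Vega, 7)}

{(Alpha, 1), (Alpha, 7), (Echo, 1), (Echo, 7), (Vega, 1), (Vega, 7)}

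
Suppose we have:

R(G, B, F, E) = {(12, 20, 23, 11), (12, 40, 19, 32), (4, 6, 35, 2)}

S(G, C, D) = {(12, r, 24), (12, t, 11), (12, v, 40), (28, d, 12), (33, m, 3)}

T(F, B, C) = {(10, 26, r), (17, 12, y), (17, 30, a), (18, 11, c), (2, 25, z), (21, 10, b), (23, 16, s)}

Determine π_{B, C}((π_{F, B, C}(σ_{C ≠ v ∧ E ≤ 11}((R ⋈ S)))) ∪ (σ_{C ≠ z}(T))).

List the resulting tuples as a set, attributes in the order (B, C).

Joining R and S on G yields {(12, 20, 23, 11, r, 24), (12, 20, 23, 11, t, 11), (12, 20, 23, 11, v, 40), (12, 40, 19, 32, r, 24), (12, 40, 19, 32, t, 11), (12, 40, 19, 32, v, 40)}.
σ[C ≠ v ∧ E ≤ 11]: keep tuples satisfying C ≠ v ∧ E ≤ 11 → {(12, 20, 23, 11, r, 24), (12, 20, 23, 11, t, 11)}
π_{F, B, C} gives {(23, 20, r), (23, 20, t)}.
σ[C ≠ z]: keep tuples satisfying C ≠ z → {(10, 26, r), (17, 12, y), (17, 30, a), (18, 11, c), (21, 10, b), (23, 16, s)}
Union: {(23, 20, r), (23, 20, t)} with {(10, 26, r), (17, 12, y), (17, 30, a), (18, 11, c), (21, 10, b), (23, 16, s)} → {(10, 26, r), (17, 12, y), (17, 30, a), (18, 11, c), (21, 10, b), (23, 16, s), (23, 20, r), (23, 20, t)}
π_{B, C} gives {(10, b), (11, c), (12, y), (16, s), (20, r), (20, t), (26, r), (30, a)}.

{(10, b), (11, c), (12, y), (16, s), (20, r), (20, t), (26, r), (30, a)}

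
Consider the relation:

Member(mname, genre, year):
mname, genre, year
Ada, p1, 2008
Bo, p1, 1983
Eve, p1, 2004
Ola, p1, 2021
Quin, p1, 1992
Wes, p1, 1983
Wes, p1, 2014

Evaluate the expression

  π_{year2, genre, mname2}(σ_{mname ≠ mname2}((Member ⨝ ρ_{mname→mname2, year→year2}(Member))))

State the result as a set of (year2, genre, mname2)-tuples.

ρ[mname→mname2, year→year2]: schema becomes (mname2, genre, year2); tuples unchanged.
Member ⋈ ρ_{mname→mname2, year→year2}(Member) (natural join on genre): {(Ada, p1, 2008, Ada, 2008), (Ada, p1, 2008, Bo, 1983), (Ada, p1, 2008, Eve, 2004), (Ada, p1, 2008, Ola, 2021), (Ada, p1, 2008, Quin, 1992), (Ada, p1, 2008, Wes, 1983), (Ada, p1, 2008, Wes, 2014), (Bo, p1, 1983, Ada, 2008), (Bo, p1, 1983, Bo, 1983), (Bo, p1, 1983, Eve, 2004), (Bo, p1, 1983, Ola, 2021), (Bo, p1, 1983, Quin, 1992), (Bo, p1, 1983, Wes, 1983), (Bo, p1, 1983, Wes, 2014), (Eve, p1, 2004, Ada, 2008), (Eve, p1, 2004, Bo, 1983), (Eve, p1, 2004, Eve, 2004), (Eve, p1, 2004, Ola, 2021), (Eve, p1, 2004, Quin, 1992), (Eve, p1, 2004, Wes, 1983), (Eve, p1, 2004, Wes, 2014), (Ola, p1, 2021, Ada, 2008), (Ola, p1, 2021, Bo, 1983), (Ola, p1, 2021, Eve, 2004), (Ola, p1, 2021, Ola, 2021), (Ola, p1, 2021, Quin, 1992), (Ola, p1, 2021, Wes, 1983), (Ola, p1, 2021, Wes, 2014), (Quin, p1, 1992, Ada, 2008), (Quin, p1, 1992, Bo, 1983), (Quin, p1, 1992, Eve, 2004), (Quin, p1, 1992, Ola, 2021), (Quin, p1, 1992, Quin, 1992), (Quin, p1, 1992, Wes, 1983), (Quin, p1, 1992, Wes, 2014), (Wes, p1, 1983, Ada, 2008), (Wes, p1, 1983, Bo, 1983), (Wes, p1, 1983, Eve, 2004), (Wes, p1, 1983, Ola, 2021), (Wes, p1, 1983, Quin, 1992), (Wes, p1, 1983, Wes, 1983), (Wes, p1, 1983, Wes, 2014), (Wes, p1, 2014, Ada, 2008), (Wes, p1, 2014, Bo, 1983), (Wes, p1, 2014, Eve, 2004), (Wes, p1, 2014, Ola, 2021), (Wes, p1, 2014, Quin, 1992), (Wes, p1, 2014, Wes, 1983), (Wes, p1, 2014, Wes, 2014)}
Filtering on mname ≠ mname2 leaves {(Ada, p1, 2008, Bo, 1983), (Ada, p1, 2008, Eve, 2004), (Ada, p1, 2008, Ola, 2021), (Ada, p1, 2008, Quin, 1992), (Ada, p1, 2008, Wes, 1983), (Ada, p1, 2008, Wes, 2014), (Bo, p1, 1983, Ada, 2008), (Bo, p1, 1983, Eve, 2004), (Bo, p1, 1983, Ola, 2021), (Bo, p1, 1983, Quin, 1992), (Bo, p1, 1983, Wes, 1983), (Bo, p1, 1983, Wes, 2014), (Eve, p1, 2004, Ada, 2008), (Eve, p1, 2004, Bo, 1983), (Eve, p1, 2004, Ola, 2021), (Eve, p1, 2004, Quin, 1992), (Eve, p1, 2004, Wes, 1983), (Eve, p1, 2004, Wes, 2014), (Ola, p1, 2021, Ada, 2008), (Ola, p1, 2021, Bo, 1983), (Ola, p1, 2021, Eve, 2004), (Ola, p1, 2021, Quin, 1992), (Ola, p1, 2021, Wes, 1983), (Ola, p1, 2021, Wes, 2014), (Quin, p1, 1992, Ada, 2008), (Quin, p1, 1992, Bo, 1983), (Quin, p1, 1992, Eve, 2004), (Quin, p1, 1992, Ola, 2021), (Quin, p1, 1992, Wes, 1983), (Quin, p1, 1992, Wes, 2014), (Wes, p1, 1983, Ada, 2008), (Wes, p1, 1983, Bo, 1983), (Wes, p1, 1983, Eve, 2004), (Wes, p1, 1983, Ola, 2021), (Wes, p1, 1983, Quin, 1992), (Wes, p1, 2014, Ada, 2008), (Wes, p1, 2014, Bo, 1983), (Wes, p1, 2014, Eve, 2004), (Wes, p1, 2014, Ola, 2021), (Wes, p1, 2014, Quin, 1992)}.
π[year2, genre, mname2]: project onto (year2, genre, mname2) (33 duplicate(s) eliminated) → {(1983, p1, Bo), (1983, p1, Wes), (1992, p1, Quin), (2004, p1, Eve), (2008, p1, Ada), (2014, p1, Wes), (2021, p1, Ola)}

{(1983, p1, Bo), (1983, p1, Wes), (1992, p1, Quin), (2004, p1, Eve), (2008, p1, Ada), (2014, p1, Wes), (2021, p1, Ola)}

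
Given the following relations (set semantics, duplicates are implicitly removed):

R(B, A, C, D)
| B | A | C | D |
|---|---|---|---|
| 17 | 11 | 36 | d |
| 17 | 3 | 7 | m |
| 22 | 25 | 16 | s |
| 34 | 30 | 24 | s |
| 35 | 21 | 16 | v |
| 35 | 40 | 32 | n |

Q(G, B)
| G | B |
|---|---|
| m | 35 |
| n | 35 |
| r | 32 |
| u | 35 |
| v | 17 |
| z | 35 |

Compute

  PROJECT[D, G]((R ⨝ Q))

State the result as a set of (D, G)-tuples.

{(d, v), (m, v), (n, m), (n, n), (n, u), (n, z), (v, m), (v, n), (v, u), (v, z)}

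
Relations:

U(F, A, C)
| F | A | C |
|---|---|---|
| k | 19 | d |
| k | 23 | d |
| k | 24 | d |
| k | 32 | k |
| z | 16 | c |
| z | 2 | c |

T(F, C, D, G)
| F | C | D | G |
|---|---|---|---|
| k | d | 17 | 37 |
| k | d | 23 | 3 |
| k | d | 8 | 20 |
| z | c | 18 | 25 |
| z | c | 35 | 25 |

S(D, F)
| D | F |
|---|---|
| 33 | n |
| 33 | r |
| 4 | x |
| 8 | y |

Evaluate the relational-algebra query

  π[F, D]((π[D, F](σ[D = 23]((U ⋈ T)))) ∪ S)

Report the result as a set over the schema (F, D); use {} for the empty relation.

{(k, 23), (n, 33), (r, 33), (x, 4), (y, 8)}

U ⋈ T (natural join on F, C): {(k, 19, d, 17, 37), (k, 19, d, 23, 3), (k, 19, d, 8, 20), (k, 23, d, 17, 37), (k, 23, d, 23, 3), (k, 23, d, 8, 20), (k, 24, d, 17, 37), (k, 24, d, 23, 3), (k, 24, d, 8, 20), (z, 16, c, 18, 25), (z, 16, c, 35, 25), (z, 2, c, 18, 25), (z, 2, c, 35, 25)}
Filtering on D = 23 leaves {(k, 19, d, 23, 3), (k, 23, d, 23, 3), (k, 24, d, 23, 3)}.
π[D, F]: project onto (D, F) (2 duplicate(s) eliminated) → {(23, k)}
Set union of the two operands is {(23, k), (33, n), (33, r), (4, x), (8, y)}.
π[F, D]: project onto (F, D) → {(k, 23), (n, 33), (r, 33), (x, 4), (y, 8)}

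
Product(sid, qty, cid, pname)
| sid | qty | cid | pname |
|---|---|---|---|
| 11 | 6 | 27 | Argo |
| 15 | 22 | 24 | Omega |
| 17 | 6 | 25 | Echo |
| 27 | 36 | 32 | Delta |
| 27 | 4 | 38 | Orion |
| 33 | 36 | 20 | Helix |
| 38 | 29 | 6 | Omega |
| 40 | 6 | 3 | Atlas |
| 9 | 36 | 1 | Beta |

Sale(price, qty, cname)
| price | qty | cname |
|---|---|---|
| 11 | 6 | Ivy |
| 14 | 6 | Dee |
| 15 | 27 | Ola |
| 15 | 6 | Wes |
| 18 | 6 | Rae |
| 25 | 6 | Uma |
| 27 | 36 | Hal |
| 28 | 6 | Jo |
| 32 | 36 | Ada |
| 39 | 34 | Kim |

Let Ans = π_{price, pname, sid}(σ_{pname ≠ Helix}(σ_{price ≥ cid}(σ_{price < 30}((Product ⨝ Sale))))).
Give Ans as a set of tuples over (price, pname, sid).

{(11, Atlas, 40), (14, Atlas, 40), (15, Atlas, 40), (18, Atlas, 40), (25, Atlas, 40), (25, Echo, 17), (27, Beta, 9), (28, Argo, 11), (28, Atlas, 40), (28, Echo, 17)}

Joining Product and Sale on qty yields {(11, 6, 27, Argo, 11, Ivy), (11, 6, 27, Argo, 14, Dee), (11, 6, 27, Argo, 15, Wes), (11, 6, 27, Argo, 18, Rae), (11, 6, 27, Argo, 25, Uma), (11, 6, 27, Argo, 28, Jo), (17, 6, 25, Echo, 11, Ivy), (17, 6, 25, Echo, 14, Dee), (17, 6, 25, Echo, 15, Wes), (17, 6, 25, Echo, 18, Rae), (17, 6, 25, Echo, 25, Uma), (17, 6, 25, Echo, 28, Jo), (27, 36, 32, Delta, 27, Hal), (27, 36, 32, Delta, 32, Ada), (33, 36, 20, Helix, 27, Hal), (33, 36, 20, Helix, 32, Ada), (40, 6, 3, Atlas, 11, Ivy), (40, 6, 3, Atlas, 14, Dee), (40, 6, 3, Atlas, 15, Wes), (40, 6, 3, Atlas, 18, Rae), (40, 6, 3, Atlas, 25, Uma), (40, 6, 3, Atlas, 28, Jo), (9, 36, 1, Beta, 27, Hal), (9, 36, 1, Beta, 32, Ada)}.
Filtering on price < 30 leaves {(11, 6, 27, Argo, 11, Ivy), (11, 6, 27, Argo, 14, Dee), (11, 6, 27, Argo, 15, Wes), (11, 6, 27, Argo, 18, Rae), (11, 6, 27, Argo, 25, Uma), (11, 6, 27, Argo, 28, Jo), (17, 6, 25, Echo, 11, Ivy), (17, 6, 25, Echo, 14, Dee), (17, 6, 25, Echo, 15, Wes), (17, 6, 25, Echo, 18, Rae), (17, 6, 25, Echo, 25, Uma), (17, 6, 25, Echo, 28, Jo), (27, 36, 32, Delta, 27, Hal), (33, 36, 20, Helix, 27, Hal), (40, 6, 3, Atlas, 11, Ivy), (40, 6, 3, Atlas, 14, Dee), (40, 6, 3, Atlas, 15, Wes), (40, 6, 3, Atlas, 18, Rae), (40, 6, 3, Atlas, 25, Uma), (40, 6, 3, Atlas, 28, Jo), (9, 36, 1, Beta, 27, Hal)}.
Filtering on price ≥ cid leaves {(11, 6, 27, Argo, 28, Jo), (17, 6, 25, Echo, 25, Uma), (17, 6, 25, Echo, 28, Jo), (33, 36, 20, Helix, 27, Hal), (40, 6, 3, Atlas, 11, Ivy), (40, 6, 3, Atlas, 14, Dee), (40, 6, 3, Atlas, 15, Wes), (40, 6, 3, Atlas, 18, Rae), (40, 6, 3, Atlas, 25, Uma), (40, 6, 3, Atlas, 28, Jo), (9, 36, 1, Beta, 27, Hal)}.
Filtering on pname ≠ Helix leaves {(11, 6, 27, Argo, 28, Jo), (17, 6, 25, Echo, 25, Uma), (17, 6, 25, Echo, 28, Jo), (40, 6, 3, Atlas, 11, Ivy), (40, 6, 3, Atlas, 14, Dee), (40, 6, 3, Atlas, 15, Wes), (40, 6, 3, Atlas, 18, Rae), (40, 6, 3, Atlas, 25, Uma), (40, 6, 3, Atlas, 28, Jo), (9, 36, 1, Beta, 27, Hal)}.
Projecting to price, pname, sid: {(11, Atlas, 40), (14, Atlas, 40), (15, Atlas, 40), (18, Atlas, 40), (25, Atlas, 40), (25, Echo, 17), (27, Beta, 9), (28, Argo, 11), (28, Atlas, 40), (28, Echo, 17)}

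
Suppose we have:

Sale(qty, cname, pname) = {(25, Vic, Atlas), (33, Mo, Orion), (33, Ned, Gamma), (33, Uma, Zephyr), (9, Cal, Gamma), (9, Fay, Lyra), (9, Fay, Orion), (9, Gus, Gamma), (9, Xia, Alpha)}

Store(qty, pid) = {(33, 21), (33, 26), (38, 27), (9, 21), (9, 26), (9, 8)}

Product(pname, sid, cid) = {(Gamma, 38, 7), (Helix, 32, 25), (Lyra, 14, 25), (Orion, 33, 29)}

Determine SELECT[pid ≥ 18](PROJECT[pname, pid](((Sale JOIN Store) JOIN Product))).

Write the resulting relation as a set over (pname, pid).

Sale ⋈ Store (natural join on qty): {(33, Mo, Orion, 21), (33, Mo, Orion, 26), (33, Ned, Gamma, 21), (33, Ned, Gamma, 26), (33, Uma, Zephyr, 21), (33, Uma, Zephyr, 26), (9, Cal, Gamma, 21), (9, Cal, Gamma, 26), (9, Cal, Gamma, 8), (9, Fay, Lyra, 21), (9, Fay, Lyra, 26), (9, Fay, Lyra, 8), (9, Fay, Orion, 21), (9, Fay, Orion, 26), (9, Fay, Orion, 8), (9, Gus, Gamma, 21), (9, Gus, Gamma, 26), (9, Gus, Gamma, 8), (9, Xia, Alpha, 21), (9, Xia, Alpha, 26), (9, Xia, Alpha, 8)}
(Sale JOIN Store) ⋈ Product (natural join on pname): {(33, Mo, Orion, 21, 33, 29), (33, Mo, Orion, 26, 33, 29), (33, Ned, Gamma, 21, 38, 7), (33, Ned, Gamma, 26, 38, 7), (9, Cal, Gamma, 21, 38, 7), (9, Cal, Gamma, 26, 38, 7), (9, Cal, Gamma, 8, 38, 7), (9, Fay, Lyra, 21, 14, 25), (9, Fay, Lyra, 26, 14, 25), (9, Fay, Lyra, 8, 14, 25), (9, Fay, Orion, 21, 33, 29), (9, Fay, Orion, 26, 33, 29), (9, Fay, Orion, 8, 33, 29), (9, Gus, Gamma, 21, 38, 7), (9, Gus, Gamma, 26, 38, 7), (9, Gus, Gamma, 8, 38, 7)}
Keep only column(s) pname, pid (7 duplicate(s) eliminated): {(Gamma, 21), (Gamma, 26), (Gamma, 8), (Lyra, 21), (Lyra, 26), (Lyra, 8), (Orion, 21), (Orion, 26), (Orion, 8)}
Selection pid ≥ 18: {(Gamma, 21), (Gamma, 26), (Lyra, 21), (Lyra, 26), (Orion, 21), (Orion, 26)}

{(Gamma, 21), (Gamma, 26), (Lyra, 21), (Lyra, 26), (Orion, 21), (Orion, 26)}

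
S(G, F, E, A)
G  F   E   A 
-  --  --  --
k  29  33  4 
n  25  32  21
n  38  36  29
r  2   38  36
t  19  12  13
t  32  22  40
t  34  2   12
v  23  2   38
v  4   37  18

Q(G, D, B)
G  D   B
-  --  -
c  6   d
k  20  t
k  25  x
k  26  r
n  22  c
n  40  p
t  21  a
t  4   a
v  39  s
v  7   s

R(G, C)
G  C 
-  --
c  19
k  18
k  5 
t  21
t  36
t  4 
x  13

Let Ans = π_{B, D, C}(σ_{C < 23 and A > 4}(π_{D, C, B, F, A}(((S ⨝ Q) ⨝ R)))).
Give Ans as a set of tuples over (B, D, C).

{(a, 21, 21), (a, 21, 4), (a, 4, 21), (a, 4, 4)}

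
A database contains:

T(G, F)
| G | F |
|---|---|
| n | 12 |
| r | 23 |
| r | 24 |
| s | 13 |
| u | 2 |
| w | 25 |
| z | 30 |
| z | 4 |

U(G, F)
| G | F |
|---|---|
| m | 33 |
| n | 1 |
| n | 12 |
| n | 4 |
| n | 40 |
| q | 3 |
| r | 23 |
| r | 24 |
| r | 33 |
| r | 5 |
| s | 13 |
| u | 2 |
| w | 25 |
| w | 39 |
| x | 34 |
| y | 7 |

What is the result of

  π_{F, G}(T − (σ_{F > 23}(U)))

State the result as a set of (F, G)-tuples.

{(12, n), (13, s), (2, u), (23, r), (30, z), (4, z)}

σ[F > 23]: keep tuples satisfying F > 23 → {(m, 33), (n, 40), (r, 24), (r, 33), (w, 25), (w, 39), (x, 34)}
Taking the difference: {(n, 12), (r, 23), (s, 13), (u, 2), (z, 30), (z, 4)}
π[F, G]: project onto (F, G) → {(12, n), (13, s), (2, u), (23, r), (30, z), (4, z)}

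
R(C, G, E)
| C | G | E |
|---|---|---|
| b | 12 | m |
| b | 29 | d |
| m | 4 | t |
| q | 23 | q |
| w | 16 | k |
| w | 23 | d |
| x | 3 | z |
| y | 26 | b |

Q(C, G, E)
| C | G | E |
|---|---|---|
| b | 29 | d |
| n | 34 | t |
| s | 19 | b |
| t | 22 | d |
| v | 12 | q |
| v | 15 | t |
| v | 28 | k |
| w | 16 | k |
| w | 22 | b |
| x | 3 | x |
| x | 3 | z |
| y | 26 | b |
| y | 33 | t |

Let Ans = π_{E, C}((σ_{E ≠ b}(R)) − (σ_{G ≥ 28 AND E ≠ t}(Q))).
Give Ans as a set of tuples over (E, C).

σ[E ≠ b]: keep tuples satisfying E ≠ b → {(b, 12, m), (b, 29, d), (m, 4, t), (q, 23, q), (w, 16, k), (w, 23, d), (x, 3, z)}
σ[G ≥ 28 AND E ≠ t]: keep tuples satisfying G ≥ 28 AND E ≠ t → {(b, 29, d), (v, 28, k)}
Taking the difference: {(b, 12, m), (m, 4, t), (q, 23, q), (w, 16, k), (w, 23, d), (x, 3, z)}
Keep only column(s) E, C: {(d, w), (k, w), (m, b), (q, q), (t, m), (z, x)}

{(d, w), (k, w), (m, b), (q, q), (t, m), (z, x)}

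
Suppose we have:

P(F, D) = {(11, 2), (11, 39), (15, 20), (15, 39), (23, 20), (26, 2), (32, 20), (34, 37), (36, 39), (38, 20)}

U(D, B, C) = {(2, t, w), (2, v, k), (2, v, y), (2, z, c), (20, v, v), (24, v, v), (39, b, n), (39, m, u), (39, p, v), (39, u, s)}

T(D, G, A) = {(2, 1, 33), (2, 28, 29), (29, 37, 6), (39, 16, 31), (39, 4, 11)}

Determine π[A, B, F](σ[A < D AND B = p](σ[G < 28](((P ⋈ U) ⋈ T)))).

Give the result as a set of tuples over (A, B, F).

P ⋈ U (natural join on D): {(11, 2, t, w), (11, 2, v, k), (11, 2, v, y), (11, 2, z, c), (11, 39, b, n), (11, 39, m, u), (11, 39, p, v), (11, 39, u, s), (15, 20, v, v), (15, 39, b, n), (15, 39, m, u), (15, 39, p, v), (15, 39, u, s), (23, 20, v, v), (26, 2, t, w), (26, 2, v, k), (26, 2, v, y), (26, 2, z, c), (32, 20, v, v), (36, 39, b, n), (36, 39, m, u), (36, 39, p, v), (36, 39, u, s), (38, 20, v, v)}
(P ⋈ U) ⋈ T (natural join on D): {(11, 2, t, w, 1, 33), (11, 2, t, w, 28, 29), (11, 2, v, k, 1, 33), (11, 2, v, k, 28, 29), (11, 2, v, y, 1, 33), (11, 2, v, y, 28, 29), (11, 2, z, c, 1, 33), (11, 2, z, c, 28, 29), (11, 39, b, n, 16, 31), (11, 39, b, n, 4, 11), (11, 39, m, u, 16, 31), (11, 39, m, u, 4, 11), (11, 39, p, v, 16, 31), (11, 39, p, v, 4, 11), (11, 39, u, s, 16, 31), (11, 39, u, s, 4, 11), (15, 39, b, n, 16, 31), (15, 39, b, n, 4, 11), (15, 39, m, u, 16, 31), (15, 39, m, u, 4, 11), (15, 39, p, v, 16, 31), (15, 39, p, v, 4, 11), (15, 39, u, s, 16, 31), (15, 39, u, s, 4, 11), (26, 2, t, w, 1, 33), (26, 2, t, w, 28, 29), (26, 2, v, k, 1, 33), (26, 2, v, k, 28, 29), (26, 2, v, y, 1, 33), (26, 2, v, y, 28, 29), (26, 2, z, c, 1, 33), (26, 2, z, c, 28, 29), (36, 39, b, n, 16, 31), (36, 39, b, n, 4, 11), (36, 39, m, u, 16, 31), (36, 39, m, u, 4, 11), (36, 39, p, v, 16, 31), (36, 39, p, v, 4, 11), (36, 39, u, s, 16, 31), (36, 39, u, s, 4, 11)}
σ[G < 28]: keep tuples satisfying G < 28 → {(11, 2, t, w, 1, 33), (11, 2, v, k, 1, 33), (11, 2, v, y, 1, 33), (11, 2, z, c, 1, 33), (11, 39, b, n, 16, 31), (11, 39, b, n, 4, 11), (11, 39, m, u, 16, 31), (11, 39, m, u, 4, 11), (11, 39, p, v, 16, 31), (11, 39, p, v, 4, 11), (11, 39, u, s, 16, 31), (11, 39, u, s, 4, 11), (15, 39, b, n, 16, 31), (15, 39, b, n, 4, 11), (15, 39, m, u, 16, 31), (15, 39, m, u, 4, 11), (15, 39, p, v, 16, 31), (15, 39, p, v, 4, 11), (15, 39, u, s, 16, 31), (15, 39, u, s, 4, 11), (26, 2, t, w, 1, 33), (26, 2, v, k, 1, 33), (26, 2, v, y, 1, 33), (26, 2, z, c, 1, 33), (36, 39, b, n, 16, 31), (36, 39, b, n, 4, 11), (36, 39, m, u, 16, 31), (36, 39, m, u, 4, 11), (36, 39, p, v, 16, 31), (36, 39, p, v, 4, 11), (36, 39, u, s, 16, 31), (36, 39, u, s, 4, 11)}
σ[A < D AND B = p]: keep tuples satisfying A < D AND B = p → {(11, 39, p, v, 16, 31), (11, 39, p, v, 4, 11), (15, 39, p, v, 16, 31), (15, 39, p, v, 4, 11), (36, 39, p, v, 16, 31), (36, 39, p, v, 4, 11)}
Keep only column(s) A, B, F: {(11, p, 11), (11, p, 15), (11, p, 36), (31, p, 11), (31, p, 15), (31, p, 36)}

{(11, p, 11), (11, p, 15), (11, p, 36), (31, p, 11), (31, p, 15), (31, p, 36)}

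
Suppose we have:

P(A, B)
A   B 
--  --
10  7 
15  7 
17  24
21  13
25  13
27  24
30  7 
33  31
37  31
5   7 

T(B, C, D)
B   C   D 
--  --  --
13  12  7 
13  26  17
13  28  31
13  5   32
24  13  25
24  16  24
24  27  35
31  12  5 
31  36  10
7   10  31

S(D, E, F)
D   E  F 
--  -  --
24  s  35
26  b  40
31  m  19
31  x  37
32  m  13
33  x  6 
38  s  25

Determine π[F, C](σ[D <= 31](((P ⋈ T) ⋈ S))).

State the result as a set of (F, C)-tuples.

P ⋈ T (natural join on B): {(10, 7, 10, 31), (15, 7, 10, 31), (17, 24, 13, 25), (17, 24, 16, 24), (17, 24, 27, 35), (21, 13, 12, 7), (21, 13, 26, 17), (21, 13, 28, 31), (21, 13, 5, 32), (25, 13, 12, 7), (25, 13, 26, 17), (25, 13, 28, 31), (25, 13, 5, 32), (27, 24, 13, 25), (27, 24, 16, 24), (27, 24, 27, 35), (30, 7, 10, 31), (33, 31, 12, 5), (33, 31, 36, 10), (37, 31, 12, 5), (37, 31, 36, 10), (5, 7, 10, 31)}
(P ⋈ T) ⋈ S (natural join on D): {(10, 7, 10, 31, m, 19), (10, 7, 10, 31, x, 37), (15, 7, 10, 31, m, 19), (15, 7, 10, 31, x, 37), (17, 24, 16, 24, s, 35), (21, 13, 28, 31, m, 19), (21, 13, 28, 31, x, 37), (21, 13, 5, 32, m, 13), (25, 13, 28, 31, m, 19), (25, 13, 28, 31, x, 37), (25, 13, 5, 32, m, 13), (27, 24, 16, 24, s, 35), (30, 7, 10, 31, m, 19), (30, 7, 10, 31, x, 37), (5, 7, 10, 31, m, 19), (5, 7, 10, 31, x, 37)}
σ[D <= 31]: keep tuples satisfying D <= 31 → {(10, 7, 10, 31, m, 19), (10, 7, 10, 31, x, 37), (15, 7, 10, 31, m, 19), (15, 7, 10, 31, x, 37), (17, 24, 16, 24, s, 35), (21, 13, 28, 31, m, 19), (21, 13, 28, 31, x, 37), (25, 13, 28, 31, m, 19), (25, 13, 28, 31, x, 37), (27, 24, 16, 24, s, 35), (30, 7, 10, 31, m, 19), (30, 7, 10, 31, x, 37), (5, 7, 10, 31, m, 19), (5, 7, 10, 31, x, 37)}
π_{F, C} gives {(19, 10), (19, 28), (35, 16), (37, 10), (37, 28)} (9 duplicate(s) eliminated).

{(19, 10), (19, 28), (35, 16), (37, 10), (37, 28)}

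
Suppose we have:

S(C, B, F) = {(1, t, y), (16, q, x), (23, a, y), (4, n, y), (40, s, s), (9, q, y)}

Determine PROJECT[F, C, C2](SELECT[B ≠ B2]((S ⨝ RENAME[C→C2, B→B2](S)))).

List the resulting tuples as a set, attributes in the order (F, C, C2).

{(y, 1, 23), (y, 1, 4), (y, 1, 9), (y, 23, 1), (y, 23, 4), (y, 23, 9), (y, 4, 1), (y, 4, 23), (y, 4, 9), (y, 9, 1), (y, 9, 23), (y, 9, 4)}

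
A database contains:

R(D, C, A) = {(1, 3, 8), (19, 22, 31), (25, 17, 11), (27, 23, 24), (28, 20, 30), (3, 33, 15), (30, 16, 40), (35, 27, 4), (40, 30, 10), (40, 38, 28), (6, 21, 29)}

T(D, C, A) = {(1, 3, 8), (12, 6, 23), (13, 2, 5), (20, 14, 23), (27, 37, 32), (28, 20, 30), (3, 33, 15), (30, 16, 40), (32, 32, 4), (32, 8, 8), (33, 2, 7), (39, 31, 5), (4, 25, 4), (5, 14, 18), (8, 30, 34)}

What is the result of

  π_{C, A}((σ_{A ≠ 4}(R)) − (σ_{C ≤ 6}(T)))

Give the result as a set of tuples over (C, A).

Selection A ≠ 4: {(1, 3, 8), (19, 22, 31), (25, 17, 11), (27, 23, 24), (28, 20, 30), (3, 33, 15), (30, 16, 40), (40, 30, 10), (40, 38, 28), (6, 21, 29)}
Selection C ≤ 6: {(1, 3, 8), (12, 6, 23), (13, 2, 5), (33, 2, 7)}
Set difference of the two operands is {(19, 22, 31), (25, 17, 11), (27, 23, 24), (28, 20, 30), (3, 33, 15), (30, 16, 40), (40, 30, 10), (40, 38, 28), (6, 21, 29)}.
π_{C, A} gives {(16, 40), (17, 11), (20, 30), (21, 29), (22, 31), (23, 24), (30, 10), (33, 15), (38, 28)}.

{(16, 40), (17, 11), (20, 30), (21, 29), (22, 31), (23, 24), (30, 10), (33, 15), (38, 28)}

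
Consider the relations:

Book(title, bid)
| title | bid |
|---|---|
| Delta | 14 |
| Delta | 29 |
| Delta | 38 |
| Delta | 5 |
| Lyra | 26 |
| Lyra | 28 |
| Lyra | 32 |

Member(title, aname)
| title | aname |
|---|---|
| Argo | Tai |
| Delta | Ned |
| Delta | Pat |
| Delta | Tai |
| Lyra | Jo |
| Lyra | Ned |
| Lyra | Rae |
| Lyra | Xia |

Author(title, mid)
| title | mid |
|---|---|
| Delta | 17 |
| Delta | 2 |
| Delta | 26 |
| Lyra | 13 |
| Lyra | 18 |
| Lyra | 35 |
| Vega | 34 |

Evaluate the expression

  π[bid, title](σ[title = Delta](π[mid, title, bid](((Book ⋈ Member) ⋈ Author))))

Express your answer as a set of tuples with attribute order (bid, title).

Natural join on title: {(Delta, 14, Ned), (Delta, 14, Pat), (Delta, 14, Tai), (Delta, 29, Ned), (Delta, 29, Pat), (Delta, 29, Tai), (Delta, 38, Ned), (Delta, 38, Pat), (Delta, 38, Tai), (Delta, 5, Ned), (Delta, 5, Pat), (Delta, 5, Tai), (Lyra, 26, Jo), (Lyra, 26, Ned), (Lyra, 26, Rae), (Lyra, 26, Xia), (Lyra, 28, Jo), (Lyra, 28, Ned), (Lyra, 28, Rae), (Lyra, 28, Xia), (Lyra, 32, Jo), (Lyra, 32, Ned), (Lyra, 32, Rae), (Lyra, 32, Xia)}
Natural join on title: {(Delta, 14, Ned, 17), (Delta, 14, Ned, 2), (Delta, 14, Ned, 26), (Delta, 14, Pat, 17), (Delta, 14, Pat, 2), (Delta, 14, Pat, 26), (Delta, 14, Tai, 17), (Delta, 14, Tai, 2), (Delta, 14, Tai, 26), (Delta, 29, Ned, 17), (Delta, 29, Ned, 2), (Delta, 29, Ned, 26), (Delta, 29, Pat, 17), (Delta, 29, Pat, 2), (Delta, 29, Pat, 26), (Delta, 29, Tai, 17), (Delta, 29, Tai, 2), (Delta, 29, Tai, 26), (Delta, 38, Ned, 17), (Delta, 38, Ned, 2), (Delta, 38, Ned, 26), (Delta, 38, Pat, 17), (Delta, 38, Pat, 2), (Delta, 38, Pat, 26), (Delta, 38, Tai, 17), (Delta, 38, Tai, 2), (Delta, 38, Tai, 26), (Delta, 5, Ned, 17), (Delta, 5, Ned, 2), (Delta, 5, Ned, 26), (Delta, 5, Pat, 17), (Delta, 5, Pat, 2), (Delta, 5, Pat, 26), (Delta, 5, Tai, 17), (Delta, 5, Tai, 2), (Delta, 5, Tai, 26), (Lyra, 26, Jo, 13), (Lyra, 26, Jo, 18), (Lyra, 26, Jo, 35), (Lyra, 26, Ned, 13), (Lyra, 26, Ned, 18), (Lyra, 26, Ned, 35), (Lyra, 26, Rae, 13), (Lyra, 26, Rae, 18), (Lyra, 26, Rae, 35), (Lyra, 26, Xia, 13), (Lyra, 26, Xia, 18), (Lyra, 26, Xia, 35), (Lyra, 28, Jo, 13), (Lyra, 28, Jo, 18), (Lyra, 28, Jo, 35), (Lyra, 28, Ned, 13), (Lyra, 28, Ned, 18), (Lyra, 28, Ned, 35), (Lyra, 28, Rae, 13), (Lyra, 28, Rae, 18), (Lyra, 28, Rae, 35), (Lyra, 28, Xia, 13), (Lyra, 28, Xia, 18), (Lyra, 28, Xia, 35), (Lyra, 32, Jo, 13), (Lyra, 32, Jo, 18), (Lyra, 32, Jo, 35), (Lyra, 32, Ned, 13), (Lyra, 32, Ned, 18), (Lyra, 32, Ned, 35), (Lyra, 32, Rae, 13), (Lyra, 32, Rae, 18), (Lyra, 32, Rae, 35), (Lyra, 32, Xia, 13), (Lyra, 32, Xia, 18), (Lyra, 32, Xia, 35)}
π_{mid, title, bid} gives {(13, Lyra, 26), (13, Lyra, 28), (13, Lyra, 32), (17, Delta, 14), (17, Delta, 29), (17, Delta, 38), (17, Delta, 5), (18, Lyra, 26), (18, Lyra, 28), (18, Lyra, 32), (2, Delta, 14), (2, Delta, 29), (2, Delta, 38), (2, Delta, 5), (26, Delta, 14), (26, Delta, 29), (26, Delta, 38), (26, Delta, 5), (35, Lyra, 26), (35, Lyra, 28), (35, Lyra, 32)} (51 duplicate(s) eliminated).
Apply σ_{title = Delta}; surviving tuples: {(17, Delta, 14), (17, Delta, 29), (17, Delta, 38), (17, Delta, 5), (2, Delta, 14), (2, Delta, 29), (2, Delta, 38), (2, Delta, 5), (26, Delta, 14), (26, Delta, 29), (26, Delta, 38), (26, Delta, 5)}
π_{bid, title} gives {(14, Delta), (29, Delta), (38, Delta), (5, Delta)} (8 duplicate(s) eliminated).

{(14, Delta), (29, Delta), (38, Delta), (5, Delta)}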